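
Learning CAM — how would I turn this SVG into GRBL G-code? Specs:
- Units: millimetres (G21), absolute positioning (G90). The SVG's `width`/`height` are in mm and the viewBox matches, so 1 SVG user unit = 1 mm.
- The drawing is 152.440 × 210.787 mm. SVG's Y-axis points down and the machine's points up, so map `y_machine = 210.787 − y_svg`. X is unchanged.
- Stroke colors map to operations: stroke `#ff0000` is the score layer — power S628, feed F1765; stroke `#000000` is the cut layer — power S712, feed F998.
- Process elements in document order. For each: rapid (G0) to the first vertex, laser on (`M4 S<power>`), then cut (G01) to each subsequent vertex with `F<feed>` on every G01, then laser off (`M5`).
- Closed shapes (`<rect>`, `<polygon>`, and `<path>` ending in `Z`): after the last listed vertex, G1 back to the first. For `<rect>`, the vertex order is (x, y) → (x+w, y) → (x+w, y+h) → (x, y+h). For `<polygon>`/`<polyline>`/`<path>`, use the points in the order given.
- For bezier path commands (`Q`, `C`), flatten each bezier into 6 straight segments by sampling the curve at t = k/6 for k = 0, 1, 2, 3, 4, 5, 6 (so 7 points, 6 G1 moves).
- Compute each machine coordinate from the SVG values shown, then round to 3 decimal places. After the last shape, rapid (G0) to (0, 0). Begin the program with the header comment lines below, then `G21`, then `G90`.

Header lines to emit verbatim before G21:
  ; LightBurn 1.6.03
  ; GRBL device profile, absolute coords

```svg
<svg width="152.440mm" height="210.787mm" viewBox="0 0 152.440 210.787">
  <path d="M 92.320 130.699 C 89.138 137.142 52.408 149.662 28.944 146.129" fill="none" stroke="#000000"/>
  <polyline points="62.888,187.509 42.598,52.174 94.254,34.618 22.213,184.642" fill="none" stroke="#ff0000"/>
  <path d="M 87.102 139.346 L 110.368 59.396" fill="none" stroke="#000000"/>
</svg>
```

; LightBurn 1.6.03
; GRBL device profile, absolute coords
G21
G90
G0 X92.320 Y80.088
M4 S712
G01 X88.150 Y76.463 F998
G01 X79.689 Y72.439 F998
G01 X68.238 Y68.632 F998
G01 X55.096 Y65.656 F998
G01 X41.565 Y64.127 F998
G01 X28.944 Y64.658 F998
M5
G0 X62.888 Y23.278
M4 S628
G01 X42.598 Y158.613 F1765
G01 X94.254 Y176.169 F1765
G01 X22.213 Y26.145 F1765
M5
G0 X87.102 Y71.441
M4 S712
G01 X110.368 Y151.391 F998
M5
G0 X0.000 Y0.000

Since the viewBox matches the mm dimensions, user units are millimetres directly. The only transform is the Y-flip y_m = 210.787 − y_svg.

Shape 1 is a cubic bezier drawn with `<path>`. Its stroke #000000 means cut at S712, F998. After flipping Y the toolpath is (92.320,80.088) → (88.150,76.463) → (79.689,72.439) → (68.238,68.632) → (55.096,65.656) → (41.565,64.127) → (28.944,64.658).

Shape 2 is a open polyline drawn with `<polyline>`. Its stroke #ff0000 means score at S628, F1765. After flipping Y the toolpath is (62.888,23.278) → (42.598,158.613) → (94.254,176.169) → (22.213,26.145).

Shape 3 is a line segment drawn with `<path>`. Its stroke #000000 means cut at S712, F998. After flipping Y the toolpath is (87.102,71.441) → (110.368,151.391).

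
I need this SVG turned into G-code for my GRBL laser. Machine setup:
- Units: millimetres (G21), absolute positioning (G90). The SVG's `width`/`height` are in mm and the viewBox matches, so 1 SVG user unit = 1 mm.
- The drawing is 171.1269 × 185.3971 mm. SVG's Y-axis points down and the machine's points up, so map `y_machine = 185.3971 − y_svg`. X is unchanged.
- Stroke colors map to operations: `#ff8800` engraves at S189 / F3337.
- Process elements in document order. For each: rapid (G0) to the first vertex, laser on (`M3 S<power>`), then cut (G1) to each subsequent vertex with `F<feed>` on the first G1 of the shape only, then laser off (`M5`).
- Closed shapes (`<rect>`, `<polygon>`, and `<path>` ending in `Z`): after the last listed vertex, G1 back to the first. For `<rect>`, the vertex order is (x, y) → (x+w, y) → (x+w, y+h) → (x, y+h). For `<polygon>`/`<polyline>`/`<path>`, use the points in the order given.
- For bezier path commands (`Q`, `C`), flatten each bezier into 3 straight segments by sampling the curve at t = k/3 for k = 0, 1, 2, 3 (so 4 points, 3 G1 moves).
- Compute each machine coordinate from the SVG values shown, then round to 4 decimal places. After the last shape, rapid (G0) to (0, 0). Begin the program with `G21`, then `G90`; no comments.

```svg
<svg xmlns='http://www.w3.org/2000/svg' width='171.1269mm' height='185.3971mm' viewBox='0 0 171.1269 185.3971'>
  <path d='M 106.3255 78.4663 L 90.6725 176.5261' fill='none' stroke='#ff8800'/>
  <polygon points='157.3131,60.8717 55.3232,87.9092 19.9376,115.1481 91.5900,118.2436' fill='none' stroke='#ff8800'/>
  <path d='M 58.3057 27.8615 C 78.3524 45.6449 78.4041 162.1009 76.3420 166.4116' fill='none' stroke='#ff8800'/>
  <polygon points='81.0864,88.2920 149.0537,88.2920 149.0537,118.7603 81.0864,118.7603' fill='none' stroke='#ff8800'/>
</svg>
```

G21
G90
G0 X106.3255 Y106.9308
M3 S189
G1 X90.6725 Y8.8710 F3337
M5
G0 X157.3131 Y124.5254
M3 S189
G1 X55.3232 Y97.4879 F3337
G1 X19.9376 Y70.2490
G1 X91.5900 Y67.1535
G1 X157.3131 Y124.5254
M5
G0 X58.3057 Y157.5356
M3 S189
G1 X72.3497 Y114.6694 F3337
G1 X77.0372 Y52.8699
G1 X76.3420 Y18.9855
M5
G0 X81.0864 Y97.1051
M3 S189
G1 X149.0537 Y97.1051 F3337
G1 X149.0537 Y66.6368
G1 X81.0864 Y66.6368
G1 X81.0864 Y97.1051
M5
G0 X0.0000 Y0.0000

viewBox `0 0 171.1269 185.3971` with mm width/height → 1 unit = 1 mm. Flip: y_m = 185.3971 − y_svg.

**Shape 1** — `<path>` line segment, stroke `#ff8800` → engrave (S189, F3337). Machine vertices: (106.3255,106.9308) → (90.6725,8.8710). Open path.

**Shape 2** — `<polygon>` closed polygon, stroke `#ff8800` → engrave (S189, F3337). Machine vertices: (157.3131,124.5254) → (55.3232,97.4879) → (19.9376,70.2490) → (91.5900,67.1535) → (157.3131,124.5254). Closed: final G1 returns to the first vertex.

**Shape 3** — `<path>` cubic bezier, stroke `#ff8800` → engrave (S189, F3337). Control points (SVG): P0=(58.3057,27.8615), P1=(78.3524,45.6449), P2=(78.4041,162.1009), P3=(76.3420,166.4116); sampled at t=k/3. Machine vertices: (58.3057,157.5356) → (72.3497,114.6694) → (77.0372,52.8699) → (76.3420,18.9855). Open path.

**Shape 4** — `<polygon>` rectangle, stroke `#ff8800` → engrave (S189, F3337). Machine vertices: (81.0864,97.1051) → (149.0537,97.1051) → (149.0537,66.6368) → (81.0864,66.6368) → (81.0864,97.1051). Closed: final G1 returns to the first vertex.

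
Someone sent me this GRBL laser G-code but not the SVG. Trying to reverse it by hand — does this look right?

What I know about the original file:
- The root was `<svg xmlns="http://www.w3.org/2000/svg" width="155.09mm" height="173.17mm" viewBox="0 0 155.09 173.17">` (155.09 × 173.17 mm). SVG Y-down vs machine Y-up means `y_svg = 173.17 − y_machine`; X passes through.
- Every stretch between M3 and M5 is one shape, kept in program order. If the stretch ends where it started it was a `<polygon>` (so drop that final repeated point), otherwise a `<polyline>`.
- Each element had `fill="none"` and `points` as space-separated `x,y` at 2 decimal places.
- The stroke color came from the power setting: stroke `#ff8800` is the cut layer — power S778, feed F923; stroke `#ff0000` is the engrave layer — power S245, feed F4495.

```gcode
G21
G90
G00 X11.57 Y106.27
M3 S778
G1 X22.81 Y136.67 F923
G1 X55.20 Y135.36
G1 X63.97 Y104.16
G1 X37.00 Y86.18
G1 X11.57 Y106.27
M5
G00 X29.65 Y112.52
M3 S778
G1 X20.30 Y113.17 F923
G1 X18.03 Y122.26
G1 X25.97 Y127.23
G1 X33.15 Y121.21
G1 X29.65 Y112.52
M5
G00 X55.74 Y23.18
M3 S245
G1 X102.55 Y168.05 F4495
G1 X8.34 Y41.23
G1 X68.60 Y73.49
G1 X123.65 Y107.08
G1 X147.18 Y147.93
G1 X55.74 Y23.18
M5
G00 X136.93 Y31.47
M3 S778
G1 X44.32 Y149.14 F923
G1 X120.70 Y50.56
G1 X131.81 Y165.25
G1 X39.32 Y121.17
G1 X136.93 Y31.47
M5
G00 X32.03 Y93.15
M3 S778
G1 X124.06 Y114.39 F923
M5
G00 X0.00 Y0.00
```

<svg xmlns="http://www.w3.org/2000/svg" width="155.09mm" height="173.17mm" viewBox="0 0 155.09 173.17">
  <polygon points="11.57,66.90 22.81,36.50 55.20,37.81 63.97,69.01 37.00,86.99" fill="none" stroke="#ff8800"/>
  <polygon points="29.65,60.65 20.30,60.00 18.03,50.91 25.97,45.94 33.15,51.96" fill="none" stroke="#ff8800"/>
  <polygon points="55.74,149.99 102.55,5.12 8.34,131.94 68.60,99.68 123.65,66.09 147.18,25.24" fill="none" stroke="#ff0000"/>
  <polygon points="136.93,141.70 44.32,24.03 120.70,122.61 131.81,7.92 39.32,52.00" fill="none" stroke="#ff8800"/>
  <polyline points="32.03,80.02 124.06,58.78" fill="none" stroke="#ff8800"/>
</svg>

y_svg = 173.17 − y_m.

[1] S778→`#ff8800` (cut); closed run; points: 11.57,66.90 22.81,36.50 55.20,37.81 63.97,69.01 37.00,86.99

[2] S778→`#ff8800` (cut); closed run; points: 29.65,60.65 20.30,60.00 18.03,50.91 25.97,45.94 33.15,51.96

[3] S245→`#ff0000` (engrave); closed run; points: 55.74,149.99 102.55,5.12 8.34,131.94 68.60,99.68 123.65,66.09 147.18,25.24

[4] S778→`#ff8800` (cut); closed run; points: 136.93,141.70 44.32,24.03 120.70,122.61 131.81,7.92 39.32,52.00

[5] S778→`#ff8800` (cut); open run; points: 32.03,80.02 124.06,58.78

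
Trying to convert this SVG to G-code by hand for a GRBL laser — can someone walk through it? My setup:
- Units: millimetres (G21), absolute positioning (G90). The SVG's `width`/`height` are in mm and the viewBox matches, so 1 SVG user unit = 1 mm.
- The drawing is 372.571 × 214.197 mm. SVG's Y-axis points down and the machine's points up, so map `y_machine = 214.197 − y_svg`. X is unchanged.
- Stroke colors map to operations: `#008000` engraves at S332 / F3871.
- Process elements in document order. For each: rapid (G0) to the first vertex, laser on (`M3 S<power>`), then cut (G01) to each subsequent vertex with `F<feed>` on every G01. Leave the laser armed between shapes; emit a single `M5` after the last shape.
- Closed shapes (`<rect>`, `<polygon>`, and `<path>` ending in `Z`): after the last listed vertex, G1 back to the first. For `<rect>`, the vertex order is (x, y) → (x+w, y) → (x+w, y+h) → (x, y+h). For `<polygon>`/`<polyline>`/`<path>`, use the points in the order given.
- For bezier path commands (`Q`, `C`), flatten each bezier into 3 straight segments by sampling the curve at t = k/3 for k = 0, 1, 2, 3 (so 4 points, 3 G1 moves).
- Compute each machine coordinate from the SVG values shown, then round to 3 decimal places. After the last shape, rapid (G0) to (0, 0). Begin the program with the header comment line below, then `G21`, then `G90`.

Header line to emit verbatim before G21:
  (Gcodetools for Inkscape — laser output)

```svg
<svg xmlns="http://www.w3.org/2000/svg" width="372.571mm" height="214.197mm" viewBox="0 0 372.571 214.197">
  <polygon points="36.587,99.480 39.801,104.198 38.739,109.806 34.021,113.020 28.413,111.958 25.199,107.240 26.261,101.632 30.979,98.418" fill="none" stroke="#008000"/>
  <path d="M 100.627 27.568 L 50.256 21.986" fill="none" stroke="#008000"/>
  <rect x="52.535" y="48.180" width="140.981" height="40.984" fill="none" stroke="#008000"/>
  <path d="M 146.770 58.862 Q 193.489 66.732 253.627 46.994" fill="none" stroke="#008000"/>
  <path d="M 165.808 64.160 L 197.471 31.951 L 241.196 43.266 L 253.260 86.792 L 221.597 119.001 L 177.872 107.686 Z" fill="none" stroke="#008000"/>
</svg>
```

1 u = 1 mm; y_m = 214.197 − y.

[1] `<polygon>` regular polygon, #008000→engrave S332 F3871: (36.587,114.717) → (39.801,109.999) → (38.739,104.391) → (34.021,101.177) → (28.413,102.239) → (25.199,106.957) → (26.261,112.565) → (30.979,115.779) → (36.587,114.717) (closed)

[2] `<path>` line segment, #008000→engrave S332 F3871: (100.627,186.629) → (50.256,192.211)

[3] `<rect>` rectangle, #008000→engrave S332 F3871: (52.535,166.017) → (193.516,166.017) → (193.516,125.033) → (52.535,125.033) → (52.535,166.017) (closed)

[4] `<path>` quadratic bezier, #008000→engrave S332 F3871: (146.770,155.335) → (179.407,153.156) → (215.026,157.112) → (253.627,167.203)

[5] `<path>` regular polygon, #008000→engrave S332 F3871: (165.808,150.037) → (197.471,182.246) → (241.196,170.931) → (253.260,127.405) → (221.597,95.196) → (177.872,106.511) → (165.808,150.037) (closed)

(Gcodetools for Inkscape — laser output)
G21
G90
G0 X36.587 Y114.717
M3 S332
G01 X39.801 Y109.999 F3871
G01 X38.739 Y104.391 F3871
G01 X34.021 Y101.177 F3871
G01 X28.413 Y102.239 F3871
G01 X25.199 Y106.957 F3871
G01 X26.261 Y112.565 F3871
G01 X30.979 Y115.779 F3871
G01 X36.587 Y114.717 F3871
G0 X100.627 Y186.629
M3 S332
G01 X50.256 Y192.211 F3871
G0 X52.535 Y166.017
M3 S332
G01 X193.516 Y166.017 F3871
G01 X193.516 Y125.033 F3871
G01 X52.535 Y125.033 F3871
G01 X52.535 Y166.017 F3871
G0 X146.770 Y155.335
M3 S332
G01 X179.407 Y153.156 F3871
G01 X215.026 Y157.112 F3871
G01 X253.627 Y167.203 F3871
G0 X165.808 Y150.037
M3 S332
G01 X197.471 Y182.246 F3871
G01 X241.196 Y170.931 F3871
G01 X253.260 Y127.405 F3871
G01 X221.597 Y95.196 F3871
G01 X177.872 Y106.511 F3871
G01 X165.808 Y150.037 F3871
M5
G0 X0.000 Y0.000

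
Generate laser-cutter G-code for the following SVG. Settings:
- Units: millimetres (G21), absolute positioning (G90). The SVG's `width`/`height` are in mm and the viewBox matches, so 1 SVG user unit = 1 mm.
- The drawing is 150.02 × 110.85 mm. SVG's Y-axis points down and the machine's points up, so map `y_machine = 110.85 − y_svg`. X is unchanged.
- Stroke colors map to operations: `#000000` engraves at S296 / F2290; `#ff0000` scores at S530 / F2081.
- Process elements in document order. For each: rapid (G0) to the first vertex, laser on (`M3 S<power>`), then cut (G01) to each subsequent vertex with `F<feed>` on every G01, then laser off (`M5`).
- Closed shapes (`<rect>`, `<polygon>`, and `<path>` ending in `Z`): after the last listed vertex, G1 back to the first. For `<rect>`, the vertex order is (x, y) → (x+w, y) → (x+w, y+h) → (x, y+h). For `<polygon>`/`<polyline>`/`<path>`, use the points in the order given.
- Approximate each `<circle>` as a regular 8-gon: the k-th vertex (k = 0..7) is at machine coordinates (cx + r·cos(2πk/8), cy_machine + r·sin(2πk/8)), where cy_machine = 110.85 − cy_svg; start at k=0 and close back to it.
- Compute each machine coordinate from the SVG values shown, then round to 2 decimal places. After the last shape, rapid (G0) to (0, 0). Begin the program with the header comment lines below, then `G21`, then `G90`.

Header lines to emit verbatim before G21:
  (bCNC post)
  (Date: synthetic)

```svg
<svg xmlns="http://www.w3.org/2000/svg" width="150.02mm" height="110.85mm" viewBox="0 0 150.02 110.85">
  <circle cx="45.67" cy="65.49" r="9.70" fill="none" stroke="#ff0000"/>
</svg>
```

(bCNC post)
(Date: synthetic)
G21
G90
G0 X55.37 Y45.36
M3 S530
G01 X52.53 Y52.22 F2081
G01 X45.67 Y55.06 F2081
G01 X38.81 Y52.22 F2081
G01 X35.97 Y45.36 F2081
G01 X38.81 Y38.50 F2081
G01 X45.67 Y35.66 F2081
G01 X52.53 Y38.50 F2081
G01 X55.37 Y45.36 F2081
M5
G0 X0.00 Y0.00

viewBox `0 0 150.02 110.85` with mm width/height → 1 unit = 1 mm. Flip: y_m = 110.85 − y_svg.

**Shape 1** — `<circle>` circle, stroke `#ff0000` → score (S530, F2081). Machine vertices: (55.37,45.36) → (52.53,52.22) → (45.67,55.06) → (38.81,52.22) → (35.97,45.36) → (38.81,38.50) → (45.67,35.66) → (52.53,38.50) → (55.37,45.36). Closed: final G1 returns to the first vertex.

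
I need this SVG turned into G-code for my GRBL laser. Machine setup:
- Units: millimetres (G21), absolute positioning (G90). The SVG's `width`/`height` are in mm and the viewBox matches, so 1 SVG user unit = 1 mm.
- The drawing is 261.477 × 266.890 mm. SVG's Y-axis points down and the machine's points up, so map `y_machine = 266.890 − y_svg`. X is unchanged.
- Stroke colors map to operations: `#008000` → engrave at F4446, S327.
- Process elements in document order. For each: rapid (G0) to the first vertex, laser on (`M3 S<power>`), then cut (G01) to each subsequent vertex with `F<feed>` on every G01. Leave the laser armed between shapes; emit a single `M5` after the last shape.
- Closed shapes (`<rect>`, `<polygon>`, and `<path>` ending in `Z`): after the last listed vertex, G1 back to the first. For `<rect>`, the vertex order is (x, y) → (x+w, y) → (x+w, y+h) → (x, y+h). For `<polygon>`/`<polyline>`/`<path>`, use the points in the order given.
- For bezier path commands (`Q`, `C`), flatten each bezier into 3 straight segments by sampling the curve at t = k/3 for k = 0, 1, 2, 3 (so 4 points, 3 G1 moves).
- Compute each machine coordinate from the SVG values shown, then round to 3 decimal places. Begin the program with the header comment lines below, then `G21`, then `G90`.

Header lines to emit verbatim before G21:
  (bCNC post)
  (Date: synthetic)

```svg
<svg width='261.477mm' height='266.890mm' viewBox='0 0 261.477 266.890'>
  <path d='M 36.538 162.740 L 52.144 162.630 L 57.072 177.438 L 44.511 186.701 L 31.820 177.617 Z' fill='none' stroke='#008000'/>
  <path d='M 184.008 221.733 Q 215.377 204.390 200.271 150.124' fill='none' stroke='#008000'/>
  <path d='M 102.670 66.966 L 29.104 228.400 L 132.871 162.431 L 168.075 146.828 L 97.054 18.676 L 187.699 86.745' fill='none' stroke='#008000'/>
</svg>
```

Since the viewBox matches the mm dimensions, user units are millimetres directly. The only transform is the Y-flip y_m = 266.890 − y_svg.

Shape 1 is a regular polygon drawn with `<path>`. Its stroke #008000 means engrave at S327, F4446. After flipping Y the toolpath is (36.538,104.150) → (52.144,104.260) → (57.072,89.452) → (44.511,80.189) → (31.820,89.273) → (36.538,104.150), returning to the start.

Shape 2 is a quadratic bezier drawn with `<path>`. Its stroke #008000 means engrave at S327, F4446. After flipping Y the toolpath is (184.008,45.157) → (199.757,60.822) → (205.178,84.691) → (200.271,116.766).

Shape 3 is a open polyline drawn with `<path>`. Its stroke #008000 means engrave at S327, F4446. After flipping Y the toolpath is (102.670,199.924) → (29.104,38.490) → (132.871,104.459) → (168.075,120.062) → (97.054,248.214) → (187.699,180.145).

(bCNC post)
(Date: synthetic)
G21
G90
G0 X36.538 Y104.150
M3 S327
G01 X52.144 Y104.260 F4446
G01 X57.072 Y89.452 F4446
G01 X44.511 Y80.189 F4446
G01 X31.820 Y89.273 F4446
G01 X36.538 Y104.150 F4446
G0 X184.008 Y45.157
M3 S327
G01 X199.757 Y60.822 F4446
G01 X205.178 Y84.691 F4446
G01 X200.271 Y116.766 F4446
G0 X102.670 Y199.924
M3 S327
G01 X29.104 Y38.490 F4446
G01 X132.871 Y104.459 F4446
G01 X168.075 Y120.062 F4446
G01 X97.054 Y248.214 F4446
G01 X187.699 Y180.145 F4446
M5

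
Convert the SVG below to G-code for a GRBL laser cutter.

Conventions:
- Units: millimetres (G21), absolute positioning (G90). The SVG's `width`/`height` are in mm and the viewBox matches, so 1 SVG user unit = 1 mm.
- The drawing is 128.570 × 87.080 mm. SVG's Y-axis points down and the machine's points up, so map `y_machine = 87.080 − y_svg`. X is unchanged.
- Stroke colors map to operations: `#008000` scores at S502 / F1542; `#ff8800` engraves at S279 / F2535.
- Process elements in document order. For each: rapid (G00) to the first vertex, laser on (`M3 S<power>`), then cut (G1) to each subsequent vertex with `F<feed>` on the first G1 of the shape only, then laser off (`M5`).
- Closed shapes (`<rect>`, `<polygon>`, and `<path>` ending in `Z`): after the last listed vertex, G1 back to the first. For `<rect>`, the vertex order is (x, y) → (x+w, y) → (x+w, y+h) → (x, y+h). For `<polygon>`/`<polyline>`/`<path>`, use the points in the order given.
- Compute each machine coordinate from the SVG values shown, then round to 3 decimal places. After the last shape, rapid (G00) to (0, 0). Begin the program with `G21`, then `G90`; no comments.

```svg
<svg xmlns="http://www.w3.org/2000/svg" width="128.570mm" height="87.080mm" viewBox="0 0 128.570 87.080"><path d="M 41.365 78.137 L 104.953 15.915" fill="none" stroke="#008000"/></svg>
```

viewBox `0 0 128.570 87.080` with mm width/height → 1 unit = 1 mm. Flip: y_m = 87.080 − y_svg.

**Shape 1** — `<path>` line segment, stroke `#008000` → score (S502, F1542). Machine vertices: (41.365,8.943) → (104.953,71.165). Open path.

G21
G90
G00 X41.365 Y8.943
M3 S502
G1 X104.953 Y71.165 F1542
M5
G00 X0.000 Y0.000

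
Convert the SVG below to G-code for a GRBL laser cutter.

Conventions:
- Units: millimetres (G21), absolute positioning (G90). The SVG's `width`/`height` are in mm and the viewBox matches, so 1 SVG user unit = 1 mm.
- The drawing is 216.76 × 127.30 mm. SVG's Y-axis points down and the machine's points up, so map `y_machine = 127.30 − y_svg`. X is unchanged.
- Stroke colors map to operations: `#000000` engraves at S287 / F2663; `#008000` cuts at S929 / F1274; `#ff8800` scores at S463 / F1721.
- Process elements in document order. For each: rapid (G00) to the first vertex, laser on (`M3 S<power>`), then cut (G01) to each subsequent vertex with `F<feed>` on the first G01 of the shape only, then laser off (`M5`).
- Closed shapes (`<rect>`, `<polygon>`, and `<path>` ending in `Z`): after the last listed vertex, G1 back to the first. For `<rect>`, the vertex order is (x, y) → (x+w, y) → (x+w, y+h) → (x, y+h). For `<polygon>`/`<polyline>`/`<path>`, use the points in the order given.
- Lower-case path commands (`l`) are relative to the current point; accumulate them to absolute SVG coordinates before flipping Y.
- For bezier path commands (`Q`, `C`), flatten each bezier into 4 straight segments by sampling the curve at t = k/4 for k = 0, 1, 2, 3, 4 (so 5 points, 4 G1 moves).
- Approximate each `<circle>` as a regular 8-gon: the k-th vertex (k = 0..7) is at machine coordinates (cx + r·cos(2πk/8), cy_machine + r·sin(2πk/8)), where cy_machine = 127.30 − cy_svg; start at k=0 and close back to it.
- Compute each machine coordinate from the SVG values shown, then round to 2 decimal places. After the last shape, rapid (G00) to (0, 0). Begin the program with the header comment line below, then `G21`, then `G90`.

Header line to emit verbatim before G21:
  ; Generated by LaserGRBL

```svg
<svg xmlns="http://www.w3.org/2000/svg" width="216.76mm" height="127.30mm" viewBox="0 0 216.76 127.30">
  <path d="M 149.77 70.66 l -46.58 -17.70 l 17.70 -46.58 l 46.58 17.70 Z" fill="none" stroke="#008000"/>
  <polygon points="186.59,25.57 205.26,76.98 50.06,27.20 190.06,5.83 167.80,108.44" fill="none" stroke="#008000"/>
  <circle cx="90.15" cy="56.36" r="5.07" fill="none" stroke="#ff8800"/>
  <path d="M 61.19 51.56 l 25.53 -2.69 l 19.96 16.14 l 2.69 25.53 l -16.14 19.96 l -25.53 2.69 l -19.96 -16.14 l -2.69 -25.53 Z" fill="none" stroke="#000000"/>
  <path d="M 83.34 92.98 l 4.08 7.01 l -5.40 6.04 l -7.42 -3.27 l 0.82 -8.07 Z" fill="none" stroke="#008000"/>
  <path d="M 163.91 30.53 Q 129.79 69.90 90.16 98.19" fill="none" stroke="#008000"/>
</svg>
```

; Generated by LaserGRBL
G21
G90
G00 X149.77 Y56.64
M3 S929
G01 X103.19 Y74.34 F1274
G01 X120.89 Y120.92
G01 X167.47 Y103.22
G01 X149.77 Y56.64
M5
G00 X186.59 Y101.73
M3 S929
G01 X205.26 Y50.32 F1274
G01 X50.06 Y100.10
G01 X190.06 Y121.47
G01 X167.80 Y18.86
G01 X186.59 Y101.73
M5
G00 X95.22 Y70.94
M3 S463
G01 X93.74 Y74.53 F1721
G01 X90.15 Y76.01
G01 X86.56 Y74.53
G01 X85.08 Y70.94
G01 X86.56 Y67.35
G01 X90.15 Y65.87
G01 X93.74 Y67.35
G01 X95.22 Y70.94
M5
G00 X61.19 Y75.74
M3 S287
G01 X86.72 Y78.43 F2663
G01 X106.68 Y62.29
G01 X109.37 Y36.76
G01 X93.23 Y16.80
G01 X67.70 Y14.11
G01 X47.74 Y30.25
G01 X45.05 Y55.78
G01 X61.19 Y75.74
M5
G00 X83.34 Y34.32
M3 S929
G01 X87.42 Y27.31 F1274
G01 X82.02 Y21.27
G01 X74.60 Y24.54
G01 X75.42 Y32.61
G01 X83.34 Y34.32
M5
G00 X163.91 Y96.77
M3 S929
G01 X146.51 Y77.78 F1274
G01 X128.41 Y60.17
G01 X109.63 Y43.95
G01 X90.16 Y29.11
M5
G00 X0.00 Y0.00

1 u = 1 mm; y_m = 127.30 − y.

[1] `<path>` regular polygon, #008000→cut S929 F1274: (149.77,56.64) → (103.19,74.34) → (120.89,120.92) → (167.47,103.22) → (149.77,56.64) (closed)

[2] `<polygon>` closed polygon, #008000→cut S929 F1274: (186.59,101.73) → (205.26,50.32) → (50.06,100.10) → (190.06,121.47) → (167.80,18.86) → (186.59,101.73) (closed)

[3] `<circle>` circle, #ff8800→score S463 F1721: (95.22,70.94) → (93.74,74.53) → (90.15,76.01) → (86.56,74.53) → (85.08,70.94) → (86.56,67.35) → (90.15,65.87) → (93.74,67.35) → (95.22,70.94) (closed)

[4] `<path>` regular polygon, #000000→engrave S287 F2663: (61.19,75.74) → (86.72,78.43) → (106.68,62.29) → (109.37,36.76) → (93.23,16.80) → (67.70,14.11) → (47.74,30.25) → (45.05,55.78) → (61.19,75.74) (closed)

[5] `<path>` regular polygon, #008000→cut S929 F1274: (83.34,34.32) → (87.42,27.31) → (82.02,21.27) → (74.60,24.54) → (75.42,32.61) → (83.34,34.32) (closed)

[6] `<path>` quadratic bezier, #008000→cut S929 F1274: (163.91,96.77) → (146.51,77.78) → (128.41,60.17) → (109.63,43.95) → (90.16,29.11)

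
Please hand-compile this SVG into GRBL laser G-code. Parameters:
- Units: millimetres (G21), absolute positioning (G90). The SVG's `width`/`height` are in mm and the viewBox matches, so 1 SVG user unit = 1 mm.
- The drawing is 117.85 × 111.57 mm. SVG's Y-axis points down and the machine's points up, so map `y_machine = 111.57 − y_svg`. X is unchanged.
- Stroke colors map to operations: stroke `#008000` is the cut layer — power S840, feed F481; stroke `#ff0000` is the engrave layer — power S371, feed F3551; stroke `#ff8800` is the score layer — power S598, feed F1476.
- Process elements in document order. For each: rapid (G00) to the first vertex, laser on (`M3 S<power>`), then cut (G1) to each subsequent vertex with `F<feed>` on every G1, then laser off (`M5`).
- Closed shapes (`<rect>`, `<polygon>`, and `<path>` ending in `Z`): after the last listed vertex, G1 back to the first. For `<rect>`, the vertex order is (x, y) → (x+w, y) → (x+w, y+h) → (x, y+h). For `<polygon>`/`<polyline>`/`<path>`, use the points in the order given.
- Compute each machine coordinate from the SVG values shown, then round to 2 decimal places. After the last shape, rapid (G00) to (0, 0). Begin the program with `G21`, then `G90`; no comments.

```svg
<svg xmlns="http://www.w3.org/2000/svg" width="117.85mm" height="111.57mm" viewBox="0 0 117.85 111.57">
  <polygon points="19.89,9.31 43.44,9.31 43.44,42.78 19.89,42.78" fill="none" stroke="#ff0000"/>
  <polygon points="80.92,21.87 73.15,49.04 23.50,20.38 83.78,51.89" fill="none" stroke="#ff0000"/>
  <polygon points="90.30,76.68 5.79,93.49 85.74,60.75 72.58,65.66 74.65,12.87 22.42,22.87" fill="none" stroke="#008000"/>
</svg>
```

1 u = 1 mm; y_m = 111.57 − y.

[1] `<polygon>` rectangle, #ff0000→engrave S371 F3551: (19.89,102.26) → (43.44,102.26) → (43.44,68.79) → (19.89,68.79) → (19.89,102.26) (closed)

[2] `<polygon>` closed polygon, #ff0000→engrave S371 F3551: (80.92,89.70) → (73.15,62.53) → (23.50,91.19) → (83.78,59.68) → (80.92,89.70) (closed)

[3] `<polygon>` closed polygon, #008000→cut S840 F481: (90.30,34.89) → (5.79,18.08) → (85.74,50.82) → (72.58,45.91) → (74.65,98.70) → (22.42,88.70) → (90.30,34.89) (closed)

G21
G90
G00 X19.89 Y102.26
M3 S371
G1 X43.44 Y102.26 F3551
G1 X43.44 Y68.79 F3551
G1 X19.89 Y68.79 F3551
G1 X19.89 Y102.26 F3551
M5
G00 X80.92 Y89.70
M3 S371
G1 X73.15 Y62.53 F3551
G1 X23.50 Y91.19 F3551
G1 X83.78 Y59.68 F3551
G1 X80.92 Y89.70 F3551
M5
G00 X90.30 Y34.89
M3 S840
G1 X5.79 Y18.08 F481
G1 X85.74 Y50.82 F481
G1 X72.58 Y45.91 F481
G1 X74.65 Y98.70 F481
G1 X22.42 Y88.70 F481
G1 X90.30 Y34.89 F481
M5
G00 X0.00 Y0.00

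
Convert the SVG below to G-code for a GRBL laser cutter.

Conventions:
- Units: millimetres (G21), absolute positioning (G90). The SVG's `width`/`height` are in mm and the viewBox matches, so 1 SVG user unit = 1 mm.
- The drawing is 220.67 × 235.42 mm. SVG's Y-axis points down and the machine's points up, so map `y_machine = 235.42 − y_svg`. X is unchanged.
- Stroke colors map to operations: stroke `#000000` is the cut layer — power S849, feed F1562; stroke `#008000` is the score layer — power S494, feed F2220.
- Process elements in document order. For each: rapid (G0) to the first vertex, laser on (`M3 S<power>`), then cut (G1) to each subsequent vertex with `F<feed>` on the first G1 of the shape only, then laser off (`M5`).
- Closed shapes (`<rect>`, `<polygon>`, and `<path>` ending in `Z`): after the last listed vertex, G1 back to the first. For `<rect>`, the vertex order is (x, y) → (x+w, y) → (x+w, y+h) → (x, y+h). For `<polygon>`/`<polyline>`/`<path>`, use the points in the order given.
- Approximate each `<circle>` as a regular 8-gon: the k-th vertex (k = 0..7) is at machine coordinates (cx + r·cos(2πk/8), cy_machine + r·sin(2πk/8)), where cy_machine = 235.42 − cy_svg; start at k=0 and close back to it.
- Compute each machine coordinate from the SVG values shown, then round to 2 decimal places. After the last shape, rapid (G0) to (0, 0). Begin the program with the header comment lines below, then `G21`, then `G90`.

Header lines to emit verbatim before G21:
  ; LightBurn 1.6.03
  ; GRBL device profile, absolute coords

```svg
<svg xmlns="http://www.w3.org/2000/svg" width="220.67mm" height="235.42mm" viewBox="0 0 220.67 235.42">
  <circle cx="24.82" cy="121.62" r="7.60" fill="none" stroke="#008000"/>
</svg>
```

; LightBurn 1.6.03
; GRBL device profile, absolute coords
G21
G90
G0 X32.42 Y113.80
M3 S494
G1 X30.19 Y119.17 F2220
G1 X24.82 Y121.40
G1 X19.45 Y119.17
G1 X17.22 Y113.80
G1 X19.45 Y108.43
G1 X24.82 Y106.20
G1 X30.19 Y108.43
G1 X32.42 Y113.80
M5
G0 X0.00 Y0.00

viewBox `0 0 220.67 235.42` with mm width/height → 1 unit = 1 mm. Flip: y_m = 235.42 − y_svg.

**Shape 1** — `<circle>` circle, stroke `#008000` → score (S494, F2220). Machine vertices: (32.42,113.80) → (30.19,119.17) → (24.82,121.40) → (19.45,119.17) → (17.22,113.80) → (19.45,108.43) → (24.82,106.20) → (30.19,108.43) → (32.42,113.80). Closed: final G1 returns to the first vertex.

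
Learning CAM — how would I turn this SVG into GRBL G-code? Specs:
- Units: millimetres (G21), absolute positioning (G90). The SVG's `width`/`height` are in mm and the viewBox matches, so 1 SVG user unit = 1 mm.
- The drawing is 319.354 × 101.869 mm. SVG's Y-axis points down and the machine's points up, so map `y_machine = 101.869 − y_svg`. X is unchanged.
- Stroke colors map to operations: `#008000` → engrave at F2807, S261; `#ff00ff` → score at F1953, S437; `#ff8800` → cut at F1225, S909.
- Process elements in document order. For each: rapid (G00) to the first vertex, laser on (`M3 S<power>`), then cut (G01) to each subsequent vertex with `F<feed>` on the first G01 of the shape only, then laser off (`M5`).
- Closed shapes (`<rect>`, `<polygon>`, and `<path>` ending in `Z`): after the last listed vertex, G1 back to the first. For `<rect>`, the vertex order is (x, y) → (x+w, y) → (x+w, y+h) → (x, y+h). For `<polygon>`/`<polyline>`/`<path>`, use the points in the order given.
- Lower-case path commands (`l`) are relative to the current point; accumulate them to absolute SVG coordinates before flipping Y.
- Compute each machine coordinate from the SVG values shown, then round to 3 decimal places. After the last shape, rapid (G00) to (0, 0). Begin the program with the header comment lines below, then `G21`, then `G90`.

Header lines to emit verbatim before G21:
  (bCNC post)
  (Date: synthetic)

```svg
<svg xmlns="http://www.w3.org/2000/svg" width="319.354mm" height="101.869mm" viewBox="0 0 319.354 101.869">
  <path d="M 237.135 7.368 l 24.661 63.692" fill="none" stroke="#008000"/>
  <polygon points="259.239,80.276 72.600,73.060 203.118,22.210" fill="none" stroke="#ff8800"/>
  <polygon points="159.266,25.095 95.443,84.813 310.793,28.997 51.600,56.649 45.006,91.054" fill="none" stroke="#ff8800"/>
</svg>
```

Since the viewBox matches the mm dimensions, user units are millimetres directly. The only transform is the Y-flip y_m = 101.869 − y_svg.

Shape 1 is a line segment drawn with `<path>`. Its stroke #008000 means engrave at S261, F2807. After flipping Y the toolpath is (237.135,94.501) → (261.796,30.809).

Shape 2 is a closed polygon drawn with `<polygon>`. Its stroke #ff8800 means cut at S909, F1225. After flipping Y the toolpath is (259.239,21.593) → (72.600,28.809) → (203.118,79.659) → (259.239,21.593), returning to the start.

Shape 3 is a closed polygon drawn with `<polygon>`. Its stroke #ff8800 means cut at S909, F1225. After flipping Y the toolpath is (159.266,76.774) → (95.443,17.056) → (310.793,72.872) → (51.600,45.220) → (45.006,10.815) → (159.266,76.774), returning to the start.

(bCNC post)
(Date: synthetic)
G21
G90
G00 X237.135 Y94.501
M3 S261
G01 X261.796 Y30.809 F2807
M5
G00 X259.239 Y21.593
M3 S909
G01 X72.600 Y28.809 F1225
G01 X203.118 Y79.659
G01 X259.239 Y21.593
M5
G00 X159.266 Y76.774
M3 S909
G01 X95.443 Y17.056 F1225
G01 X310.793 Y72.872
G01 X51.600 Y45.220
G01 X45.006 Y10.815
G01 X159.266 Y76.774
M5
G00 X0.000 Y0.000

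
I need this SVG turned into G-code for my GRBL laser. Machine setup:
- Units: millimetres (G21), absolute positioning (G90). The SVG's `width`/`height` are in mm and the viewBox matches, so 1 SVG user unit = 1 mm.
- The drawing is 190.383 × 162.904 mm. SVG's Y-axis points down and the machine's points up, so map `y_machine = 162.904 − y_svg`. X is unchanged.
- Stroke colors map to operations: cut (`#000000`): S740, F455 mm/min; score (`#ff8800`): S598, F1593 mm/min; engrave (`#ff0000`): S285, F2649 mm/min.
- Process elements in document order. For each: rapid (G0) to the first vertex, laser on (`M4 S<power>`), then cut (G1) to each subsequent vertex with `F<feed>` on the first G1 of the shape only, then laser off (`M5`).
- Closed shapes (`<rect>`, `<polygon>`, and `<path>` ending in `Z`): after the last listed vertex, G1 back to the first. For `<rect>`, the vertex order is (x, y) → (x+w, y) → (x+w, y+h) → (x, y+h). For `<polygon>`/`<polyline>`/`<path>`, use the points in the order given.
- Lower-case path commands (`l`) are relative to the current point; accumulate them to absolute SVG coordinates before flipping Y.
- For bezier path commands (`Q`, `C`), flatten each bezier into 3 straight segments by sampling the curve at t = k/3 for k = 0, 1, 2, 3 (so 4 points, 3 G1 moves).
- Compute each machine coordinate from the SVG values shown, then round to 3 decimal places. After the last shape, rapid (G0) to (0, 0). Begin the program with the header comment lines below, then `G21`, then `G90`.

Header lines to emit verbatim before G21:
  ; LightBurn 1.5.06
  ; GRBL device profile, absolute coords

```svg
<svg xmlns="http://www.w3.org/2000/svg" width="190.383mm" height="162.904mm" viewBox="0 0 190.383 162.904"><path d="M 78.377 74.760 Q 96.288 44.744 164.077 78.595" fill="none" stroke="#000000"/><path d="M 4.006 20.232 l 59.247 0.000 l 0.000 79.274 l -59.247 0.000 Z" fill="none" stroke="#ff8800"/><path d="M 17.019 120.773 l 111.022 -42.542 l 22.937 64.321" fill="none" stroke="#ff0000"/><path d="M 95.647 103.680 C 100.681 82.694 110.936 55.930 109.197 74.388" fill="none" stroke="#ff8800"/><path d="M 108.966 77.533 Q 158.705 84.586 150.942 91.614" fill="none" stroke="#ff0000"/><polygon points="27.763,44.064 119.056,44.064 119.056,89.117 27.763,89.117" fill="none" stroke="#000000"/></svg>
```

Since the viewBox matches the mm dimensions, user units are millimetres directly. The only transform is the Y-flip y_m = 162.904 − y_svg.

Shape 1 is a quadratic bezier drawn with `<path>`. Its stroke #000000 means cut at S740, F455. After flipping Y the toolpath is (78.377,88.144) → (95.860,101.058) → (124.426,99.780) → (164.077,84.309).

Shape 2 is a rectangle drawn with `<path>`. Its stroke #ff8800 means score at S598, F1593. After flipping Y the toolpath is (4.006,142.672) → (63.253,142.672) → (63.253,63.398) → (4.006,63.398) → (4.006,142.672), returning to the start.

Shape 3 is a open polyline drawn with `<path>`. Its stroke #ff0000 means engrave at S285, F2649. After flipping Y the toolpath is (17.019,42.131) → (128.041,84.673) → (150.978,20.352).

Shape 4 is a cubic bezier drawn with `<path>`. Its stroke #ff8800 means score at S598, F1593. After flipping Y the toolpath is (95.647,59.224) → (101.784,80.247) → (107.576,93.789) → (109.197,88.516).

Shape 5 is a quadratic bezier drawn with `<path>`. Its stroke #ff0000 means engrave at S285, F2649. After flipping Y the toolpath is (108.966,85.371) → (135.736,80.672) → (149.728,75.978) → (150.942,71.290).

Shape 6 is a rectangle drawn with `<polygon>`. Its stroke #000000 means cut at S740, F455. After flipping Y the toolpath is (27.763,118.840) → (119.056,118.840) → (119.056,73.787) → (27.763,73.787) → (27.763,118.840), returning to the start.

; LightBurn 1.5.06
; GRBL device profile, absolute coords
G21
G90
G0 X78.377 Y88.144
M4 S740
G1 X95.860 Y101.058 F455
G1 X124.426 Y99.780
G1 X164.077 Y84.309
M5
G0 X4.006 Y142.672
M4 S598
G1 X63.253 Y142.672 F1593
G1 X63.253 Y63.398
G1 X4.006 Y63.398
G1 X4.006 Y142.672
M5
G0 X17.019 Y42.131
M4 S285
G1 X128.041 Y84.673 F2649
G1 X150.978 Y20.352
M5
G0 X95.647 Y59.224
M4 S598
G1 X101.784 Y80.247 F1593
G1 X107.576 Y93.789
G1 X109.197 Y88.516
M5
G0 X108.966 Y85.371
M4 S285
G1 X135.736 Y80.672 F2649
G1 X149.728 Y75.978
G1 X150.942 Y71.290
M5
G0 X27.763 Y118.840
M4 S740
G1 X119.056 Y118.840 F455
G1 X119.056 Y73.787
G1 X27.763 Y73.787
G1 X27.763 Y118.840
M5
G0 X0.000 Y0.000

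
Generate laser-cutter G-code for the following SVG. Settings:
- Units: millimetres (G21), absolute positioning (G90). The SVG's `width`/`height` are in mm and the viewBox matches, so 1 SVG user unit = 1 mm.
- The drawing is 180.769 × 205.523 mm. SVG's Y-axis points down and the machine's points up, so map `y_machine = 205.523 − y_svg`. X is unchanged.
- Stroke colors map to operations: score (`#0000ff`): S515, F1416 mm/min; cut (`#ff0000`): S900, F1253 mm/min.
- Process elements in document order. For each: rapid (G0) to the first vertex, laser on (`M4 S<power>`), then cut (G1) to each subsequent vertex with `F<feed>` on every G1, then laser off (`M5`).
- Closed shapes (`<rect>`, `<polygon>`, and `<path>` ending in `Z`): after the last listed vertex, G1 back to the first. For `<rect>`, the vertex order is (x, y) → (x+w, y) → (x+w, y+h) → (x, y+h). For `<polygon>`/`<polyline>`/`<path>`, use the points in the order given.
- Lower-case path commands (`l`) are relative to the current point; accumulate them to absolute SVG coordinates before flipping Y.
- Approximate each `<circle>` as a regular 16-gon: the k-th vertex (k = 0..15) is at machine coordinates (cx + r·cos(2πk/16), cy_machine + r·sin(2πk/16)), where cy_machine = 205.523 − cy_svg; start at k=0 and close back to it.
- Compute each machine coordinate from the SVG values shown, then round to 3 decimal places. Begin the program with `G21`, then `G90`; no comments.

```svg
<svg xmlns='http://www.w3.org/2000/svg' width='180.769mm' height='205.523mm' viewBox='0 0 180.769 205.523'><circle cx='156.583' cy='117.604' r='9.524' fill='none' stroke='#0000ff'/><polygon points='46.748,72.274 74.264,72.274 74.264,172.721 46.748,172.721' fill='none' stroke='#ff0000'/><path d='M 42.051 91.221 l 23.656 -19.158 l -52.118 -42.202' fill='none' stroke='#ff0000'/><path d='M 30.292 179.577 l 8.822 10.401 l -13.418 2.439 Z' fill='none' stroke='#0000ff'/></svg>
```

G21
G90
G0 X166.107 Y87.919
M4 S515
G1 X165.382 Y91.564 F1416
G1 X163.317 Y94.653 F1416
G1 X160.228 Y96.718 F1416
G1 X156.583 Y97.443 F1416
G1 X152.938 Y96.718 F1416
G1 X149.849 Y94.653 F1416
G1 X147.784 Y91.564 F1416
G1 X147.059 Y87.919 F1416
G1 X147.784 Y84.274 F1416
G1 X149.849 Y81.185 F1416
G1 X152.938 Y79.120 F1416
G1 X156.583 Y78.395 F1416
G1 X160.228 Y79.120 F1416
G1 X163.317 Y81.185 F1416
G1 X165.382 Y84.274 F1416
G1 X166.107 Y87.919 F1416
M5
G0 X46.748 Y133.249
M4 S900
G1 X74.264 Y133.249 F1253
G1 X74.264 Y32.802 F1253
G1 X46.748 Y32.802 F1253
G1 X46.748 Y133.249 F1253
M5
G0 X42.051 Y114.302
M4 S900
G1 X65.707 Y133.460 F1253
G1 X13.589 Y175.662 F1253
M5
G0 X30.292 Y25.946
M4 S515
G1 X39.114 Y15.545 F1416
G1 X25.696 Y13.106 F1416
G1 X30.292 Y25.946 F1416
M5

Since the viewBox matches the mm dimensions, user units are millimetres directly. The only transform is the Y-flip y_m = 205.523 − y_svg.

Shape 1 is a circle drawn with `<circle>`. Its stroke #0000ff means score at S515, F1416. After flipping Y the toolpath is (166.107,87.919) → (165.382,91.564) → (163.317,94.653) → (160.228,96.718) → (156.583,97.443) → (152.938,96.718) → (149.849,94.653) → (147.784,91.564) → (147.059,87.919) → (147.784,84.274) → (149.849,81.185) → (152.938,79.120) → (156.583,78.395) → (160.228,79.120) → (163.317,81.185) → (165.382,84.274) → (166.107,87.919), returning to the start.

Shape 2 is a rectangle drawn with `<polygon>`. Its stroke #ff0000 means cut at S900, F1253. After flipping Y the toolpath is (46.748,133.249) → (74.264,133.249) → (74.264,32.802) → (46.748,32.802) → (46.748,133.249), returning to the start.

Shape 3 is a open polyline drawn with `<path>`. Its stroke #ff0000 means cut at S900, F1253. After flipping Y the toolpath is (42.051,114.302) → (65.707,133.460) → (13.589,175.662).

Shape 4 is a regular polygon drawn with `<path>`. Its stroke #0000ff means score at S515, F1416. After flipping Y the toolpath is (30.292,25.946) → (39.114,15.545) → (25.696,13.106) → (30.292,25.946), returning to the start.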